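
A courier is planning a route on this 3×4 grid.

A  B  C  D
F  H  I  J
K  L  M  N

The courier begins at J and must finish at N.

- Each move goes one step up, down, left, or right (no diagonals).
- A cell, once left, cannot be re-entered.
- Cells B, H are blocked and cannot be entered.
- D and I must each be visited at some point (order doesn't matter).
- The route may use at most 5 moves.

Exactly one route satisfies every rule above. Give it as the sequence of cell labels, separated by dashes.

J - D - C - I - M - N

The budget equals the shortest possible length, so every move has to be on a shortest route through the required cells.
Route from J: up 1 to D, left 1 to C, down 2 to M, right 1 to N — 5 moves in all.
Check: all required cells visited; 5 ≤ 5 moves.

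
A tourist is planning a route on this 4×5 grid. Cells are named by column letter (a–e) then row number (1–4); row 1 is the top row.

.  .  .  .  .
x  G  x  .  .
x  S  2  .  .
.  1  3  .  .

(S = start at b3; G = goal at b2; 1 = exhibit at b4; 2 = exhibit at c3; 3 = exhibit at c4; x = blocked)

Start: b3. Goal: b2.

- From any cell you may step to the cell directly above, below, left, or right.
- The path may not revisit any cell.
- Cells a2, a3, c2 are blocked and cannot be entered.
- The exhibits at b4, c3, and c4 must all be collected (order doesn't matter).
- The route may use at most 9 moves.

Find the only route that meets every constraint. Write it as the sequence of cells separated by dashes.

The budget equals the shortest possible length, so every move has to be on a shortest route through the required cells.
Route from b3: down to b4, right to c4, up to c3, right to d3, 2× up (reaching d1), 2× left (reaching b1), down to b2 — 9 moves in all.
Check: all required cells visited; 9 ≤ 9 moves.

b3 - b4 - c4 - c3 - d3 - d2 - d1 - c1 - b1 - b2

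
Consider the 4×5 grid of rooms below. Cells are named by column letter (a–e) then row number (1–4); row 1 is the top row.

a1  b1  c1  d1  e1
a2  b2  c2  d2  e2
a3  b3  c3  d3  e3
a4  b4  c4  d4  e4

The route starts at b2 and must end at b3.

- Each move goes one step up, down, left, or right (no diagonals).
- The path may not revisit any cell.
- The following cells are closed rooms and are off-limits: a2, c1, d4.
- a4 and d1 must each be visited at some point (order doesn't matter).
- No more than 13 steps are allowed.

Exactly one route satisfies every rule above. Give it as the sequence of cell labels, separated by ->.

Any route must reach a4 and d1 and still end at b3 within 13 moves, so the order of the required stops is forced.
Route from b2: right 2 to d2, up 1 to d1, right 1 to e1, down 2 to e3, left 2 to c3, down 1 to c4, left 2 to a4, up 1 to a3, right 1 to b3 — 13 moves in all.
Check: all required cells visited; 13 ≤ 13 moves.

b2 -> c2 -> d2 -> d1 -> e1 -> e2 -> e3 -> d3 -> c3 -> c4 -> b4 -> a4 -> a3 -> b3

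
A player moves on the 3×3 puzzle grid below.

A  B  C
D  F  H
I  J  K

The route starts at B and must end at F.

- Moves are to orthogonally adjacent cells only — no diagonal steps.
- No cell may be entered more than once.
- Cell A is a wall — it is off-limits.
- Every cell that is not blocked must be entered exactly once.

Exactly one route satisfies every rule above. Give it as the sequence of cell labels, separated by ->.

Need to visit all 8 open cells exactly once, starting at B and ending at F.
Cell I has only two open neighbours (D and J), so the path must pass straight through it: one of those is the cell it's entered from and the other is where it exits.
Route from B: right 1 to C, down 2 to K, left 2 to I, up 1 to D, right 1 to F — 7 moves in all.
Check: all 8 open cells covered.

B -> C -> H -> K -> J -> I -> D -> F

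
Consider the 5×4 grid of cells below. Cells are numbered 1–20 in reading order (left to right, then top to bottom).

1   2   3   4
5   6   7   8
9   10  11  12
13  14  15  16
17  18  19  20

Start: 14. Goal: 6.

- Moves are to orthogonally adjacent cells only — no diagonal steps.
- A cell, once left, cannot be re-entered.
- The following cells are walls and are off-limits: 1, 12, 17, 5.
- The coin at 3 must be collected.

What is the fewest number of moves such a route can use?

6

Any route passes through 3 somewhere between 14 and 6. Summing Manhattan distances along the two legs (14 → 3 → 6) gives a lower bound of 4 + 2 = 6 moves.
A route of 6 moves achieves this: 14 → 10 → 11 → 7 → 3 → 2 → 6.
Since 6 matches the lower bound, it is optimal.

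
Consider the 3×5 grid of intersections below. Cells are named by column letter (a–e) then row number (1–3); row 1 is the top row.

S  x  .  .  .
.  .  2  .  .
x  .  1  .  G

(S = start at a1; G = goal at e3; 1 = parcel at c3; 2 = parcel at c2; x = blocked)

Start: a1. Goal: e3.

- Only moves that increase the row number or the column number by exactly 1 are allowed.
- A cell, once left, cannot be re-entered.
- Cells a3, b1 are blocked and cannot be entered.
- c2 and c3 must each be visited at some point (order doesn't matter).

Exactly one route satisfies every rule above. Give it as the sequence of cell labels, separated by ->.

a1 -> a2 -> b2 -> c2 -> c3 -> d3 -> e3

Moves only go right or down, so the column and row indices never decrease.
Route from a1: down to a2, 2× right (reaching c2), down to c3, 2× right (reaching e3) — 6 moves in all.
Check: all required cells visited.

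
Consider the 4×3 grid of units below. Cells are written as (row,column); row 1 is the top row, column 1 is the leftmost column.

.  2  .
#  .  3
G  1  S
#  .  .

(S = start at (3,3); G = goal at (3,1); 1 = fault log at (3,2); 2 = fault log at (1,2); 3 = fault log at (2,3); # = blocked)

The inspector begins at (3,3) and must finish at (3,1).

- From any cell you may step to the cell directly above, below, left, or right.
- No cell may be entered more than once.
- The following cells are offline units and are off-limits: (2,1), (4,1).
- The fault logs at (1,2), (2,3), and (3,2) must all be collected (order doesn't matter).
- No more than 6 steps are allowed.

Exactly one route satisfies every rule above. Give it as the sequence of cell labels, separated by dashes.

(3,3) - (2,3) - (1,3) - (1,2) - (2,2) - (3,2) - (3,1)

The budget equals the shortest possible length, so every move has to be on a shortest route through the required cells.
Route from (3,3): 2× up (reaching (1,3)), left to (1,2), 2× down (reaching (3,2)), left to (3,1) — 6 moves in all.
Check: all required cells visited; 6 ≤ 6 moves.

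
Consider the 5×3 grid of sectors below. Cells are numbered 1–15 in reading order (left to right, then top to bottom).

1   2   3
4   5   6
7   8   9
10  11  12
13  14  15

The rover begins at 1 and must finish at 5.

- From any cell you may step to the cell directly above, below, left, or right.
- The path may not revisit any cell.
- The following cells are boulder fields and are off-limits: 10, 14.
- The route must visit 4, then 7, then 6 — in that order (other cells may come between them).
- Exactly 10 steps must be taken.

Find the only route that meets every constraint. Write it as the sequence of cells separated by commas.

1, 4, 7, 8, 11, 12, 9, 6, 3, 2, 5

The waypoints must appear in the order 4, 7, 6, with no cell reused.
Route from 1: 2× down (reaching 7), right to 8, down to 11, right to 12, 3× up (reaching 3), left to 2, down to 5 — 10 moves in all.
Check: order respected (4 at step 1, 7 at step 2, 6 at step 7); 10 moves as required.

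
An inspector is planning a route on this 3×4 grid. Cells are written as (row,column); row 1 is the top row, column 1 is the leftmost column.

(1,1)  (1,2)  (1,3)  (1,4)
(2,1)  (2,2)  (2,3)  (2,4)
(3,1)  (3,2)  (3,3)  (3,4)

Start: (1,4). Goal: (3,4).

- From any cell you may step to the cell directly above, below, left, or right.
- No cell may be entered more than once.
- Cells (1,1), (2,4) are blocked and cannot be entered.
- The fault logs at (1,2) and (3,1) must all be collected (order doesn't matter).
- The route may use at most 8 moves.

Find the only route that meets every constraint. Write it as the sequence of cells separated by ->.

The budget equals the shortest possible length, so every move has to be on a shortest route through the required cells.
Route from (1,4): 2× left (reaching (1,2)), down to (2,2), left to (2,1), down to (3,1), 3× right (reaching (3,4)) — 8 moves in all.
Check: all required cells visited; 8 ≤ 8 moves.

(1,4) -> (1,3) -> (1,2) -> (2,2) -> (2,1) -> (3,1) -> (3,2) -> (3,3) -> (3,4)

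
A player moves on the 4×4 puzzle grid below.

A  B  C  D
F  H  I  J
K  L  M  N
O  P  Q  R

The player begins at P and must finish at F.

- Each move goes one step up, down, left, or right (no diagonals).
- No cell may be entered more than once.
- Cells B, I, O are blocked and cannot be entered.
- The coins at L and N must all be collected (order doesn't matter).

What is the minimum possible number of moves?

Any route passes through L and N in some order between P and F. Summing Manhattan distances along each leg and taking the cheapest ordering (P → N → L → F) gives a lower bound of 3 + 2 + 2 = 7 moves.
A route of 7 moves achieves this: P → Q → R → N → M → L → H → F.
Since 7 matches the lower bound, it is optimal.

7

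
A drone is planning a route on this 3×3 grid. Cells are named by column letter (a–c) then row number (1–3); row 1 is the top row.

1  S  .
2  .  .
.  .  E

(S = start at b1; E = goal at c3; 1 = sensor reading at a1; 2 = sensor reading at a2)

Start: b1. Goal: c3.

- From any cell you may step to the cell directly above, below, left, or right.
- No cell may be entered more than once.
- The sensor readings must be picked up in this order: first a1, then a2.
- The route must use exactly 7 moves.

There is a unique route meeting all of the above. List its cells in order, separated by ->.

b1 -> a1 -> a2 -> a3 -> b3 -> b2 -> c2 -> c3

The waypoints must appear in the order a1, a2, with no cell reused.
Route from b1: left to a1, 2× down (reaching a3), right to b3, up to b2, right to c2, down to c3 — 7 moves in all.
Check: order respected (1 at step 1, 2 at step 2); 7 moves as required.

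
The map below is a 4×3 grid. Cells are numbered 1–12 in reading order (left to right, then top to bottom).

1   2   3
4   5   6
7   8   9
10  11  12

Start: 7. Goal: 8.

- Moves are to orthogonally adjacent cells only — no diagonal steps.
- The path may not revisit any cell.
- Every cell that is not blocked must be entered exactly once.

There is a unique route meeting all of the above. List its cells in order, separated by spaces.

Need to visit all 12 open cells exactly once, starting at 7 and ending at 8.
Cell 12 has only two open neighbours (9 and 11), so the path must pass straight through it: one of those is the cell it's entered from and the other is where it exits.
Route from 7: down 1 to 10, right 2 to 12, up 3 to 3, left 2 to 1, down 1 to 4, right 1 to 5, down 1 to 8 — 11 moves in all.
Check: all 12 open cells covered.

7 10 11 12 9 6 3 2 1 4 5 8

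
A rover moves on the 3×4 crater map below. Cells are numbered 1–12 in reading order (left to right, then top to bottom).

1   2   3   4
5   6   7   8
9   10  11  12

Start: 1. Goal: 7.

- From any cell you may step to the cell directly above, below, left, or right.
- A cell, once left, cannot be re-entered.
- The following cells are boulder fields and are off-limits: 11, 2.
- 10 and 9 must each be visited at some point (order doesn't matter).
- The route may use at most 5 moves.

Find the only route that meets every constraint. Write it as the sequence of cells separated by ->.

The budget equals the shortest possible length, so every move has to be on a shortest route through the required cells.
Route from 1: down 2 to 9, right 1 to 10, up 1 to 6, right 1 to 7 — 5 moves in all.
Check: all required cells visited; 5 ≤ 5 moves.

1 -> 5 -> 9 -> 10 -> 6 -> 7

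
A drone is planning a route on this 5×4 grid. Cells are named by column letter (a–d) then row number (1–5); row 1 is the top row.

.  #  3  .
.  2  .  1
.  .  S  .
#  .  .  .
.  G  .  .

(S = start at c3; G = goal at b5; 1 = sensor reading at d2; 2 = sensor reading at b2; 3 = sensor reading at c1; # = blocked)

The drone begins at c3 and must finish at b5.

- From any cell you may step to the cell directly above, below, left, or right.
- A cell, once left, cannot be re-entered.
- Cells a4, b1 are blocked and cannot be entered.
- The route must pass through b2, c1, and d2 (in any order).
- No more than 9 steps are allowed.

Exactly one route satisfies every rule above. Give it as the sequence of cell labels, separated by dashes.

The 9-move cap with required stops at b2, c1, d2 leaves no slack for detours.
Route from c3: right to d3, 2× up (reaching d1), left to c1, down to c2, left to b2, 3× down (reaching b5) — 9 moves in all.
Check: all required cells visited; 9 ≤ 9 moves.

c3 - d3 - d2 - d1 - c1 - c2 - b2 - b3 - b4 - b5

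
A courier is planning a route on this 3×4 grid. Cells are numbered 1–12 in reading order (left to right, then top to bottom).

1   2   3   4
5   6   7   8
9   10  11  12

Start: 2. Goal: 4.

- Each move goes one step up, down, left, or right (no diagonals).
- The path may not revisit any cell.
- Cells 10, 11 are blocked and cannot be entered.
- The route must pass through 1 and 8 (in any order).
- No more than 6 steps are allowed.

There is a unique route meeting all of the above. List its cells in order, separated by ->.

2 -> 1 -> 5 -> 6 -> 7 -> 8 -> 4

Any route must reach 1 and 8 and still end at 4 within 6 moves, so the order of the required stops is forced.
Route from 2: left to 1, down to 5, 3× right (reaching 8), up to 4 — 6 moves in all.
Check: all required cells visited; 6 ≤ 6 moves.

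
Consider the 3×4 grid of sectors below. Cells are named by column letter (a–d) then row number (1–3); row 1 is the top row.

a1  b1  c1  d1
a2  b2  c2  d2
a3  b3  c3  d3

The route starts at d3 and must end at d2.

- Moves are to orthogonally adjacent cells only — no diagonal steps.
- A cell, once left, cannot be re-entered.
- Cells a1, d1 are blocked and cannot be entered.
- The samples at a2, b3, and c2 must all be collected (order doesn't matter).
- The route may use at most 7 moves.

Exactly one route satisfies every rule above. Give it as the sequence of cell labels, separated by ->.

Any route must reach a2, b3, and c2 and still end at d2 within 7 moves, so the order of the required stops is forced.
Route from d3: 3× left (reaching a3), up to a2, 3× right (reaching d2) — 7 moves in all.
Check: all required cells visited; 7 ≤ 7 moves.

d3 -> c3 -> b3 -> a3 -> a2 -> b2 -> c2 -> d2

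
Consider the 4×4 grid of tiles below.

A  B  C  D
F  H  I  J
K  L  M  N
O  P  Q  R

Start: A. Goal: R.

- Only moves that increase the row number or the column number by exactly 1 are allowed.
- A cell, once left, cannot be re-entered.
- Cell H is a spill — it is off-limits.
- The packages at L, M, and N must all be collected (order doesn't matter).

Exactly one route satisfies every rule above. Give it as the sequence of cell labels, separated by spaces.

Moves only go right or down, so the column and row indices never decrease.
Route from A: down 2 to K, right 3 to N, down 1 to R — 6 moves in all.
Check: all required cells visited.

A F K L M N R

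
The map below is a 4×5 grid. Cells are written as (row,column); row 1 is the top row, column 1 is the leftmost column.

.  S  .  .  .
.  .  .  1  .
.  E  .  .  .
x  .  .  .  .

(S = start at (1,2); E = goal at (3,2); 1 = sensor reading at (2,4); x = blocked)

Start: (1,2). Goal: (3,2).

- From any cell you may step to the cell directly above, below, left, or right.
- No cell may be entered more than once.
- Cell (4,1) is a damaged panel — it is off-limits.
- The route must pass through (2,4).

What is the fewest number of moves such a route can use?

6

Any route passes through (2,4) somewhere between (1,2) and (3,2). Summing Manhattan distances along the two legs ((1,2) → (2,4) → (3,2)) gives a lower bound of 3 + 3 = 6 moves.
A route of 6 moves achieves this: (1,2) → (2,2) → (2,3) → (2,4) → (3,4) → (3,3) → (3,2).
Since 6 matches the lower bound, it is optimal.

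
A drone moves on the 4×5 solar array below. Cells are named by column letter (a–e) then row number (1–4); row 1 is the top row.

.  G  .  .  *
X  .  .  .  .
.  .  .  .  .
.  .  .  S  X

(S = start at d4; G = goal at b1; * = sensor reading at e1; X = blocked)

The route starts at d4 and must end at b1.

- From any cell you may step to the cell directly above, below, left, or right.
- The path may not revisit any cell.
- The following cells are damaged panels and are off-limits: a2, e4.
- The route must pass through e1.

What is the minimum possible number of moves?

Any route passes through e1 somewhere between d4 and b1. Summing Manhattan distances along the two legs (d4 → e1 → b1) gives a lower bound of 4 + 3 = 7 moves.
A route of 7 moves achieves this: d4 → d3 → d2 → e2 → e1 → d1 → c1 → b1.
Since 7 matches the lower bound, it is optimal.

7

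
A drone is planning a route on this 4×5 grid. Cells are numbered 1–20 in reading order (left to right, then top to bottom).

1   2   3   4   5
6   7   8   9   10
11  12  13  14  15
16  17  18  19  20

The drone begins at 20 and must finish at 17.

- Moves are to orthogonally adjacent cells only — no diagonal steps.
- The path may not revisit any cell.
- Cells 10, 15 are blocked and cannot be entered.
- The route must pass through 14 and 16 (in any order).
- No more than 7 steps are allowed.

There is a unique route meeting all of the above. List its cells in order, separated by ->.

Any route must reach 14 and 16 and still end at 17 within 7 moves, so the order of the required stops is forced.
Route from 20: left 1 to 19, up 1 to 14, left 3 to 11, down 1 to 16, right 1 to 17 — 7 moves in all.
Check: all required cells visited; 7 ≤ 7 moves.

20 -> 19 -> 14 -> 13 -> 12 -> 11 -> 16 -> 17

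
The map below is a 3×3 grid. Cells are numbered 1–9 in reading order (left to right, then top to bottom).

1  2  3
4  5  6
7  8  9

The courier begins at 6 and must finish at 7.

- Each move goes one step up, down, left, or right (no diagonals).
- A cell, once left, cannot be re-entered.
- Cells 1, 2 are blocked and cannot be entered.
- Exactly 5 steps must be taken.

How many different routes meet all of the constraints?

1

Need simple routes of exactly 5 moves from 6 to 7 (Manhattan distance 3, so 1 moves are spent on a detour and 1 undoing it).
Enumerating: 6 9 8 5 4 7.
That gives 1 route.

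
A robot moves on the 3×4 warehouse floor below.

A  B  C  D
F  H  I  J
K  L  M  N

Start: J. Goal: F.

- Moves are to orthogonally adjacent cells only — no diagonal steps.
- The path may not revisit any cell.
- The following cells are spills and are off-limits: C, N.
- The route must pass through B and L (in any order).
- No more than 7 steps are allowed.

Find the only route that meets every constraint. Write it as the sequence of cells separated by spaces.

The 7-move cap with required stops at B, L leaves no slack for detours.
Route from J: left 1 to I, down 1 to M, left 1 to L, up 2 to B, left 1 to A, down 1 to F — 7 moves in all.
Check: all required cells visited; 7 ≤ 7 moves.

J I M L H B A F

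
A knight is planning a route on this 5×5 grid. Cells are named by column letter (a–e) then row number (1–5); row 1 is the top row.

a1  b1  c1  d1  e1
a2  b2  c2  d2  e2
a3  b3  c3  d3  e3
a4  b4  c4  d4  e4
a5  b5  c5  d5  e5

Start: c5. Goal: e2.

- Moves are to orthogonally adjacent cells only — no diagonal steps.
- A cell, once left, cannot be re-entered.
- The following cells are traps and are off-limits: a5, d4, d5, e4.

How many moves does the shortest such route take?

The Manhattan distance from c5 to e2 is |5−2| + |3−5| = 5, so at least 5 moves are needed.
A route of 5 moves achieves this: c5 → c4 → c3 → c2 → d2 → e2.
Since 5 matches the lower bound, it is optimal.

5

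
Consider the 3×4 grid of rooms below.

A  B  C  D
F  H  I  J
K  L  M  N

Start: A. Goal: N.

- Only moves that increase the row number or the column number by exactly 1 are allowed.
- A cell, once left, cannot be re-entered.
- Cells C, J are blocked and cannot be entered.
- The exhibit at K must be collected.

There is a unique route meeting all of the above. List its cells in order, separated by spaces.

Moves only go right or down, so the column and row indices never decrease.
Route from A: 2× down (reaching K), 3× right (reaching N) — 5 moves in all.
Check: all required cells visited.

A F K L M N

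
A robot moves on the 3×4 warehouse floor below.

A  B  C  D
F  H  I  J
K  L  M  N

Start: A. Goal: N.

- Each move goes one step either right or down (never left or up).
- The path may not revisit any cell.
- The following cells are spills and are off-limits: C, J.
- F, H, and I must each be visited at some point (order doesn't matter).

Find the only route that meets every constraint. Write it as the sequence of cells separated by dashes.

Moves only go right or down, so the column and row indices never decrease.
Route from A: down to F, 2× right (reaching I), down to M, right to N — 5 moves in all.
Check: all required cells visited.

A - F - H - I - M - N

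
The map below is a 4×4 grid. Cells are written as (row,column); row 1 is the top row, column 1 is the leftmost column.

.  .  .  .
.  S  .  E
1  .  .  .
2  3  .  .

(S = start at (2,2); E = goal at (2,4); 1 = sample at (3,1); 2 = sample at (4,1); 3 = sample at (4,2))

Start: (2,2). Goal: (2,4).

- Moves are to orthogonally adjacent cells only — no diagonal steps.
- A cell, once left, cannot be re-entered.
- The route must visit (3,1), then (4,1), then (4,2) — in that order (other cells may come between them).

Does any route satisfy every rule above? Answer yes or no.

yes

One route that works: (2,2) → (3,2) → (3,1) → (4,1) → (4,2) → (4,3) → (3,3) → (2,3) → (2,4).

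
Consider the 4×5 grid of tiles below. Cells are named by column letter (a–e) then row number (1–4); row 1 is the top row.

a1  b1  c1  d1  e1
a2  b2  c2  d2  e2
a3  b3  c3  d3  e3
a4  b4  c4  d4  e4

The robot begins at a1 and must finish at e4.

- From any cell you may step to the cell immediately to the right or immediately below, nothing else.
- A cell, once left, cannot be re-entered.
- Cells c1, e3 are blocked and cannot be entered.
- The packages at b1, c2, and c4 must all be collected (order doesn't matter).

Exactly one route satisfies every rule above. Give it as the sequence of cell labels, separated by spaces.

a1 b1 b2 c2 c3 c4 d4 e4

Moves only go right or down, so the column and row indices never decrease.
Route from a1: right 1 to b1, down 1 to b2, right 1 to c2, down 2 to c4, right 2 to e4 — 7 moves in all.
Check: all required cells visited.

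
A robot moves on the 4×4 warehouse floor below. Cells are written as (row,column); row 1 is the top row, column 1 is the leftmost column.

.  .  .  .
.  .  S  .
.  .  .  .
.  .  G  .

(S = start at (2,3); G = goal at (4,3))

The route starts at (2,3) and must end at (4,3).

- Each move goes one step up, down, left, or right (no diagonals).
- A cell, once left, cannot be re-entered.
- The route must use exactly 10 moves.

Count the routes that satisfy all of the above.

Need simple routes of exactly 10 moves from (2,3) to (4,3) (Manhattan distance 2, so 4 moves are spent on a detour and 4 undoing it).
Branch systematically from the start, pruning whenever the remaining move budget drops below the Manhattan distance to (4,3) or differs from it in parity. Grouping the completions by first move — via (1,3): 7; via (3,3): 3; via (2,2): 6; via (2,4): 11 — and summing: 7 + 3 + 6 + 11 = 27.
That gives 27 routes.

27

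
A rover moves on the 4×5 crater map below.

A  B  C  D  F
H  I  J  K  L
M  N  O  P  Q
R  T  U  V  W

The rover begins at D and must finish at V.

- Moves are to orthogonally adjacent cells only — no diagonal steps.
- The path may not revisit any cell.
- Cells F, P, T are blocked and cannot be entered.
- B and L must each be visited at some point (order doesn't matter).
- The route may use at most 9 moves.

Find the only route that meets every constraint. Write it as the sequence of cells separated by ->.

The 9-move cap with required stops at B, L leaves no slack for detours.
Route from D: 2× left (reaching B), down to I, 3× right (reaching L), 2× down (reaching W), left to V — 9 moves in all.
Check: all required cells visited; 9 ≤ 9 moves.

D -> C -> B -> I -> J -> K -> L -> Q -> W -> V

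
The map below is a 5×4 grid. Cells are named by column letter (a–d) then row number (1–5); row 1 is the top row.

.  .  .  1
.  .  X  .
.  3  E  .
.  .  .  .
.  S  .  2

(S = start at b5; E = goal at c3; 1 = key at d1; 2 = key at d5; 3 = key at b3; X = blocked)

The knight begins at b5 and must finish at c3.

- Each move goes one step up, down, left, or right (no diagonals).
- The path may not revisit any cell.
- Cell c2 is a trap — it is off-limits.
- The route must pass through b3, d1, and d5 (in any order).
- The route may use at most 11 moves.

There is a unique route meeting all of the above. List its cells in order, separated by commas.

Any route must reach b3, d1, and d5 and still end at c3 within 11 moves, so the order of the required stops is forced.
Route from b5: 2× right (reaching d5), 4× up (reaching d1), 2× left (reaching b1), 2× down (reaching b3), right to c3 — 11 moves in all.
Check: all required cells visited; 11 ≤ 11 moves.

b5, c5, d5, d4, d3, d2, d1, c1, b1, b2, b3, c3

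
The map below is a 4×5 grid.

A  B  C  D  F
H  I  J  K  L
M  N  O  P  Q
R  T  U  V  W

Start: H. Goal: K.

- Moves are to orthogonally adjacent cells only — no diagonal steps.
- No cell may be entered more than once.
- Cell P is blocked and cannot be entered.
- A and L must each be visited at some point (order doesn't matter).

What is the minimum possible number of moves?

Any route passes through A and L in some order between H and K. Summing Manhattan distances along each leg and taking the cheapest ordering (H → A → L → K) gives a lower bound of 1 + 5 + 1 = 7 moves.
A route of 7 moves achieves this: H → A → B → C → D → F → L → K.
Since 7 matches the lower bound, it is optimal.

7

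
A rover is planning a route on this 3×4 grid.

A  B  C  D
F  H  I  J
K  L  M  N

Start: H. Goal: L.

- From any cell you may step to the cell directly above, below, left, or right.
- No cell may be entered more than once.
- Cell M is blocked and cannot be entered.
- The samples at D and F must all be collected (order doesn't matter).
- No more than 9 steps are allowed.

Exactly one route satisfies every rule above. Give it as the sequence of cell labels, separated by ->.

H -> I -> J -> D -> C -> B -> A -> F -> K -> L

The 9-move cap with required stops at D, F leaves no slack for detours.
Route from H: 2× right (reaching J), up to D, 3× left (reaching A), 2× down (reaching K), right to L — 9 moves in all.
Check: all required cells visited; 9 ≤ 9 moves.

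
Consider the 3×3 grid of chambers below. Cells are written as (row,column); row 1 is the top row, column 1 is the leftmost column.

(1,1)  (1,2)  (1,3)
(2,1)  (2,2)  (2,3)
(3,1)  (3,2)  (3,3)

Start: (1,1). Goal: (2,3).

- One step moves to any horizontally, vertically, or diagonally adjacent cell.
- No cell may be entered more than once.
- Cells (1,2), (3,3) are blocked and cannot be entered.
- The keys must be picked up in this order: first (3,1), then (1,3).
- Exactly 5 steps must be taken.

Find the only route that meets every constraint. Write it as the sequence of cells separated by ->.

(1,1) -> (2,1) -> (3,1) -> (2,2) -> (1,3) -> (2,3)

The waypoints must appear in the order (3,1), (1,3), with no cell reused.
Route from (1,1): down 2 to (3,1), up-right 2 to (1,3), down 1 to (2,3) — 5 moves in all.
Check: order respected ((3,1) at step 2, (1,3) at step 4); 5 moves as required.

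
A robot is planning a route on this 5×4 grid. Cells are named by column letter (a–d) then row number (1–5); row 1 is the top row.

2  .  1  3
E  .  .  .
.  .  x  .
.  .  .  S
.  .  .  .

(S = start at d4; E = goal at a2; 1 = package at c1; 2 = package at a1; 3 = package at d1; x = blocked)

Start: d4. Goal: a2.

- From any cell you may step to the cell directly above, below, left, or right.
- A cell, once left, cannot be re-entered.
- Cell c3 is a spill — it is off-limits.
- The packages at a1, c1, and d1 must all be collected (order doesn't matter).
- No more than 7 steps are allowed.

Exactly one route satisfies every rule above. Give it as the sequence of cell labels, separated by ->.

d4 -> d3 -> d2 -> d1 -> c1 -> b1 -> a1 -> a2

The budget equals the shortest possible length, so every move has to be on a shortest route through the required cells.
Route from d4: 3× up (reaching d1), 3× left (reaching a1), down to a2 — 7 moves in all.
Check: all required cells visited; 7 ≤ 7 moves.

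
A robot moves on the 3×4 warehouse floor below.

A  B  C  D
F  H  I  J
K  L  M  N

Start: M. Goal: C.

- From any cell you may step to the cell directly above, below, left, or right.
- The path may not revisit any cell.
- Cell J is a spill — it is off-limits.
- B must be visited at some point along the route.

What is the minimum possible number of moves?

Any route passes through B somewhere between M and C. Summing Manhattan distances along the two legs (M → B → C) gives a lower bound of 3 + 1 = 4 moves.
A route of 4 moves achieves this: M → I → H → B → C.
Since 4 matches the lower bound, it is optimal.

4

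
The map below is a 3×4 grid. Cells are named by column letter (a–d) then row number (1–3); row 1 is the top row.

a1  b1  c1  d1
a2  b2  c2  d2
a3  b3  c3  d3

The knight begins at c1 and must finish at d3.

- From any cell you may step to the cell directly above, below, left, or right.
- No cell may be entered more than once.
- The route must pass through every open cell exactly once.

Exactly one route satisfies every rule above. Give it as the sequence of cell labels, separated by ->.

Need to visit all 12 open cells exactly once, starting at c1 and ending at d3.
Route from c1: right to d1, down to d2, 2× left (reaching b2), up to b1, left to a1, 2× down (reaching a3), 3× right (reaching d3) — 11 moves in all.
Check: all 12 open cells covered.

c1 -> d1 -> d2 -> c2 -> b2 -> b1 -> a1 -> a2 -> a3 -> b3 -> c3 -> d3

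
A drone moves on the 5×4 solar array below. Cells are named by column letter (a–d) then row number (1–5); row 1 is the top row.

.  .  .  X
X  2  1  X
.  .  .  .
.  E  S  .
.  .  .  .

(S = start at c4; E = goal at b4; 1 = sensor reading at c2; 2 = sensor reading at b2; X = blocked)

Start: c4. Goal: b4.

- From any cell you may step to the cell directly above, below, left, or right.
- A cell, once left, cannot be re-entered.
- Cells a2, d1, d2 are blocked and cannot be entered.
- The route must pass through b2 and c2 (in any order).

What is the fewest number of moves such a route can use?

Any route passes through b2 and c2 in some order between c4 and b4. Summing Manhattan distances along each leg and taking the cheapest ordering (c4 → c2 → b2 → b4) gives a lower bound of 2 + 1 + 2 = 5 moves.
A route of 5 moves achieves this: c4 → c3 → c2 → b2 → b3 → b4.
Since 5 matches the lower bound, it is optimal.

5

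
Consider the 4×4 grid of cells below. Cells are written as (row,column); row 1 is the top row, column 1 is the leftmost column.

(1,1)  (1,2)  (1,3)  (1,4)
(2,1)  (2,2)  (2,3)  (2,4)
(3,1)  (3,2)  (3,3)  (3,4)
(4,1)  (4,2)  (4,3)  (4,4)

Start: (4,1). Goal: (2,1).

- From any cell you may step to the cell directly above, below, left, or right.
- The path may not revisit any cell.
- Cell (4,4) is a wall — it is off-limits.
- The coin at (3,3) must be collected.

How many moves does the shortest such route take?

6

Any route passes through (3,3) somewhere between (4,1) and (2,1). Summing Manhattan distances along the two legs ((4,1) → (3,3) → (2,1)) gives a lower bound of 3 + 3 = 6 moves.
A route of 6 moves achieves this: (4,1) → (3,1) → (3,2) → (3,3) → (2,3) → (2,2) → (2,1).
Since 6 matches the lower bound, it is optimal.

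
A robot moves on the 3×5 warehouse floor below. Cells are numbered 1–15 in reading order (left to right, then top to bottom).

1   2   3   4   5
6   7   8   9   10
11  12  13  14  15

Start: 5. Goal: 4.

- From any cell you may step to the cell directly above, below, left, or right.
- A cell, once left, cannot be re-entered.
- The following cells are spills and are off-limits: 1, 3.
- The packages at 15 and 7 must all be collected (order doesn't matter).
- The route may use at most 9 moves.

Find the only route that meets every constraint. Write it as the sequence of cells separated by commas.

5, 10, 15, 14, 13, 12, 7, 8, 9, 4

The budget equals the shortest possible length, so every move has to be on a shortest route through the required cells.
Route from 5: 2× down (reaching 15), 3× left (reaching 12), up to 7, 2× right (reaching 9), up to 4 — 9 moves in all.
Check: all required cells visited; 9 ≤ 9 moves.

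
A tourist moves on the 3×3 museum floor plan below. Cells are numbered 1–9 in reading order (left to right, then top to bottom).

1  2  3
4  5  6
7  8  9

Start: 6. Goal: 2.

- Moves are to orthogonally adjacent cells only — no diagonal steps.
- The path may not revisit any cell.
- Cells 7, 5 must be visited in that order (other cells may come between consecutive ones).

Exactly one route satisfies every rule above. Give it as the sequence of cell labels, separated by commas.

6, 9, 8, 7, 4, 5, 2

The waypoints must appear in the order 7, 5, with no cell reused.
Route from 6: down to 9, 2× left (reaching 7), up to 4, right to 5, up to 2 — 6 moves in all.
Check: order respected (7 at step 3, 5 at step 5).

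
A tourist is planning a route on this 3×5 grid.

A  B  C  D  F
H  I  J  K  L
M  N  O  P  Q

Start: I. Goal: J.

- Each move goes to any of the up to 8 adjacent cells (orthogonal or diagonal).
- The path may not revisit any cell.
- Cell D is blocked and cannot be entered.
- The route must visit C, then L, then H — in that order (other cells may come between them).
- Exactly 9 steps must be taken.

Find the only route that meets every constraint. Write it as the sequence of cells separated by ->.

The waypoints must appear in the order C, L, H, with no cell reused.
Route from I: up-right 1 to C, down-right 1 to K, right 1 to L, down-left 1 to P, left 2 to N, up-left 1 to H, up-right 1 to B, down-right 1 to J — 9 moves in all.
Check: order respected (C at step 1, L at step 3, H at step 7); 9 moves as required.

I -> C -> K -> L -> P -> O -> N -> H -> B -> J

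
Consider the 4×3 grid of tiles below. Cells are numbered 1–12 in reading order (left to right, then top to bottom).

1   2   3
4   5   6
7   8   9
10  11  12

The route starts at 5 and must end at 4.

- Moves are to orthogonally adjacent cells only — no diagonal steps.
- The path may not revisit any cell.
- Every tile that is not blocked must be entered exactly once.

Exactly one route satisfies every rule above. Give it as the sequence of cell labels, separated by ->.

Need to visit all 12 open cells exactly once, starting at 5 and ending at 4.
Cell 3 has only two open neighbours (6 and 2), so the path must pass straight through it: one of those is the cell it's entered from and the other is where it exits.
Route from 5: down to 8, left to 7, down to 10, 2× right (reaching 12), 3× up (reaching 3), 2× left (reaching 1), down to 4 — 11 moves in all.
Check: all 12 open cells covered.

5 -> 8 -> 7 -> 10 -> 11 -> 12 -> 9 -> 6 -> 3 -> 2 -> 1 -> 4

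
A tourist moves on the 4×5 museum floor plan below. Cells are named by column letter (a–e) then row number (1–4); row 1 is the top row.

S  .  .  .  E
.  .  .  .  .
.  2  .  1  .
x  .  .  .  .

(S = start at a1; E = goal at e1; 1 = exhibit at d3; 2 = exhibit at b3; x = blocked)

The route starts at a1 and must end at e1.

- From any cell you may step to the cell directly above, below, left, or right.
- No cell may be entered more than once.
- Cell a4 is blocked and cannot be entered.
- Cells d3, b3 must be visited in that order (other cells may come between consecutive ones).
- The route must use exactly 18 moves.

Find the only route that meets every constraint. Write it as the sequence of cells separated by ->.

The waypoints must appear in the order d3, b3, with no cell reused.
Route from a1: 3× right (reaching d1), 2× down (reaching d3), left to c3, up to c2, 2× left (reaching a2), down to a3, right to b3, down to b4, 3× right (reaching e4), 3× up (reaching e1) — 18 moves in all.
Check: order respected (1 at step 5, 2 at step 11); 18 moves as required.

a1 -> b1 -> c1 -> d1 -> d2 -> d3 -> c3 -> c2 -> b2 -> a2 -> a3 -> b3 -> b4 -> c4 -> d4 -> e4 -> e3 -> e2 -> e1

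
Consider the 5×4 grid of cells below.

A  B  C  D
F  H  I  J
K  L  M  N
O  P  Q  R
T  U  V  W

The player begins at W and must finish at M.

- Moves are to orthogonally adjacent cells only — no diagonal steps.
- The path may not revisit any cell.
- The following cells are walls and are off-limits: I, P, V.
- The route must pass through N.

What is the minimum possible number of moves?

3

Any route passes through N somewhere between W and M. Summing Manhattan distances along the two legs (W → N → M) gives a lower bound of 2 + 1 = 3 moves.
A route of 3 moves achieves this: W → R → N → M.
Since 3 matches the lower bound, it is optimal.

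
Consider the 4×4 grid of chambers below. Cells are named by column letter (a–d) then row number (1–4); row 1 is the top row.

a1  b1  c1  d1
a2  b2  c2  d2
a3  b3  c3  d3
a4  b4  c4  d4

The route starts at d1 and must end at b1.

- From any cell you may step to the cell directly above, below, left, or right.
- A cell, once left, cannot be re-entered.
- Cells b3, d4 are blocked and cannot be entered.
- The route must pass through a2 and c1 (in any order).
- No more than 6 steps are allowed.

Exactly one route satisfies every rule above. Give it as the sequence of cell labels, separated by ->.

The budget equals the shortest possible length, so every move has to be on a shortest route through the required cells.
Route from d1: left 1 to c1, down 1 to c2, left 2 to a2, up 1 to a1, right 1 to b1 — 6 moves in all.
Check: all required cells visited; 6 ≤ 6 moves.

d1 -> c1 -> c2 -> b2 -> a2 -> a1 -> b1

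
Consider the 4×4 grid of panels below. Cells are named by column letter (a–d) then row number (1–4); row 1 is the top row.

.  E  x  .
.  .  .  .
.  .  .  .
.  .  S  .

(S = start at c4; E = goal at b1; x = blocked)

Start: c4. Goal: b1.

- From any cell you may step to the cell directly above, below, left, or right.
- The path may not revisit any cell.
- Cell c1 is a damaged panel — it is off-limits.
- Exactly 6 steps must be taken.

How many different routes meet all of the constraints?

Need simple routes of exactly 6 moves from c4 to b1 (Manhattan distance 4, so 1 moves are spent on a detour and 1 undoing it).
Branch systematically from the start, pruning whenever the remaining move budget drops below the Manhattan distance to b1 or differs from it in parity. Grouping the completions by first move — via c3: 5; via b4: 7; via d4: 3 — and summing: 5 + 7 + 3 = 15.
That gives 15 routes.

15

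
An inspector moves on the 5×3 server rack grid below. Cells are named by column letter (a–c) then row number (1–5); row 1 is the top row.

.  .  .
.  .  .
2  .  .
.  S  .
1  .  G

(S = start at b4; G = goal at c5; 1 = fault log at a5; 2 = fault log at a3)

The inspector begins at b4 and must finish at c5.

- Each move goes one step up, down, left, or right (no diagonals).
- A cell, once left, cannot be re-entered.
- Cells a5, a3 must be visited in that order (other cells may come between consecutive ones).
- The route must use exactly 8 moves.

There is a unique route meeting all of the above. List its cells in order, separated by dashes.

b4 - b5 - a5 - a4 - a3 - b3 - c3 - c4 - c5

The waypoints must appear in the order a5, a3, with no cell reused.
Route from b4: down 1 to b5, left 1 to a5, up 2 to a3, right 2 to c3, down 2 to c5 — 8 moves in all.
Check: order respected (1 at step 2, 2 at step 4); 8 moves as required.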